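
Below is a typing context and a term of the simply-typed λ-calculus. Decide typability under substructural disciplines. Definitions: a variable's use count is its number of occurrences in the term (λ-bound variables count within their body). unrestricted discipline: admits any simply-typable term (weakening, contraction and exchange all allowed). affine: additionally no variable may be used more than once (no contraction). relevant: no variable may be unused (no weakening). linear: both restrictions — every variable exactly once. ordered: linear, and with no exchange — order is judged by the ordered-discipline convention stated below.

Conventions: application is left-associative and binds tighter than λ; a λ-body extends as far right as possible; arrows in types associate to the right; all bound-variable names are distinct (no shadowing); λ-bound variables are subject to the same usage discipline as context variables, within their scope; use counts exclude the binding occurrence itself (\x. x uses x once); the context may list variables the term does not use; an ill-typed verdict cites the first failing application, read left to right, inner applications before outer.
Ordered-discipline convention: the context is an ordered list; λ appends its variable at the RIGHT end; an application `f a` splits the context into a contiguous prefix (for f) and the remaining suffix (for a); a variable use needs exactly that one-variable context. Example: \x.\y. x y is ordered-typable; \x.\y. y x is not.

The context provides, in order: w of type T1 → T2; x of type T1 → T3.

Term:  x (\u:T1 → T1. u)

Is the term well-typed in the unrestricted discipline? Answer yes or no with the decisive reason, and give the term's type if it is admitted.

no — a type mismatch blocks all five
variable uses: w ×0; x ×1; u (λ-bound) ×1
left-to-right use order: x, u
typing: ill-typed: an application expects T1 but receives (T1 → T1) → T1 → T1
summary: ordered ✗, linear ✗, affine ✗, relevant ✗, unrestricted ✗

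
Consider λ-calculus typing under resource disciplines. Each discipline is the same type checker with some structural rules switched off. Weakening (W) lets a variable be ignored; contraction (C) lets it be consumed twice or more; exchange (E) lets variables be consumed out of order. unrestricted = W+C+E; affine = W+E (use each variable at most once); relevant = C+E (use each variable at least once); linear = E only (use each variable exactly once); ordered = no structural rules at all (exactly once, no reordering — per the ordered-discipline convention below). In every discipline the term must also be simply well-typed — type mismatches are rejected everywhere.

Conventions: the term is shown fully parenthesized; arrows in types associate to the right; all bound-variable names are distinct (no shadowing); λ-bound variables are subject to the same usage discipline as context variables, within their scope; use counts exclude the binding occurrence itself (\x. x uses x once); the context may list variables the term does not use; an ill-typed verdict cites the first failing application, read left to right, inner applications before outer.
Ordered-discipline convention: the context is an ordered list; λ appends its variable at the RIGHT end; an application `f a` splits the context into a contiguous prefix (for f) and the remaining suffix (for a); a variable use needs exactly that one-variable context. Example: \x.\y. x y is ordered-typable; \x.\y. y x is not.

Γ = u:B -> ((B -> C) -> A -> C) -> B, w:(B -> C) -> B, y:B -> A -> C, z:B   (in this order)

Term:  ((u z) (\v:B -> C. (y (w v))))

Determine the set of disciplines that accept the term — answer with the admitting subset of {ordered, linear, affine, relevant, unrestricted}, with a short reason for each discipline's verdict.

accepted by: linear, affine, relevant, unrestricted
use counts: u=1, w=1, y=1, z=1, v (bound)=1
uses in reading order: u, z, y, w, v
typing: the term checks, with type B
ordered: ✗, no ordered split (uses run u, z, y, w, v)
linear: ✓, exactly-once usage across u, w, y, z, v
affine: ✓, none of u, w, y, z, v used more than once
relevant: ✓, u, w, y, z, v: all used, weakening unneeded
unrestricted: ✓, typability at B is all that's needed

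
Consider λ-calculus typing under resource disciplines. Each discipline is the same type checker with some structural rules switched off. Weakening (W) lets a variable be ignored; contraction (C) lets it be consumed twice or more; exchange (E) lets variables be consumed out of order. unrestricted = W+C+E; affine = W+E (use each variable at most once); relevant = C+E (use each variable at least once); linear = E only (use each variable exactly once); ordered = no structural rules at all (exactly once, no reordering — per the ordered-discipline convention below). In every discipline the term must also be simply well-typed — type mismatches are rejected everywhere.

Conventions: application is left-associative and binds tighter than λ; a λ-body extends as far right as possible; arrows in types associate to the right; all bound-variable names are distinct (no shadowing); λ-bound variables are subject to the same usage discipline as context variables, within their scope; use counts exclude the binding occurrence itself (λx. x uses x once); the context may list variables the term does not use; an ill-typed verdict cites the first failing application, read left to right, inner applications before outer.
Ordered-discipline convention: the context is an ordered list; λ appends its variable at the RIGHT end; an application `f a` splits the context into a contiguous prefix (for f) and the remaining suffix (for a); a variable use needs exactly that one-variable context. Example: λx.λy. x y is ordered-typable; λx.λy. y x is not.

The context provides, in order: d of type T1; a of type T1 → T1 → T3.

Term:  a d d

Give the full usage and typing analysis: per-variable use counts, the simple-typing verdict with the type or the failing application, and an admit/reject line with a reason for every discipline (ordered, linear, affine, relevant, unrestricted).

variable uses: d: 2, a: 1
uses in reading order: a, d, d
typing: ✓ — T3
ordered ✗ (repeated use of d ×2)
linear ✗ (repeated use of d ×2)
affine ✗ (repeated use of d ×2)
relevant ✓ (d, a: all used, weakening unneeded)
unrestricted ✓ (simply typable at T3; W, C, E all held)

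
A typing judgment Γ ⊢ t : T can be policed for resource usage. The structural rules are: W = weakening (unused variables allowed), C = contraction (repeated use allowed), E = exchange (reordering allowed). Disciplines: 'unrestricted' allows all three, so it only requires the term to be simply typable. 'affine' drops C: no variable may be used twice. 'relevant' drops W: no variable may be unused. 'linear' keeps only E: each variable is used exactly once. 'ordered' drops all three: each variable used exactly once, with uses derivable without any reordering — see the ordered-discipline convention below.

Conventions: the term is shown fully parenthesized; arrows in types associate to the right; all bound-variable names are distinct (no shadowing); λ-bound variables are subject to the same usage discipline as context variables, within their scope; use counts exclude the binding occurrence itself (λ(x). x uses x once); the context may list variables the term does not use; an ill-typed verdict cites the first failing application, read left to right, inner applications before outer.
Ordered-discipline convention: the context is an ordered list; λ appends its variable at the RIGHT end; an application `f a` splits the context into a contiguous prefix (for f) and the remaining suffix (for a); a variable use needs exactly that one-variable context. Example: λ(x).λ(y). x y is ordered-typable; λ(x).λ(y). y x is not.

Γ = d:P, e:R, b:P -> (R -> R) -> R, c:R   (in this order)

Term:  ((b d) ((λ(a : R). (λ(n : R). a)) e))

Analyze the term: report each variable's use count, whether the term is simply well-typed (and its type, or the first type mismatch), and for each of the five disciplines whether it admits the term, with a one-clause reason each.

usage: d=1; e=1; b=1; c=0; a [bound]=1; n [bound]=0
use order (left to right): b, d, a, e
typing: ✓ — R
ordered: ✗, c, n never used (weakening)
linear: ✗, c, n never used (weakening)
affine: ✓, at most one use each (d, e, b, c, a, n)
relevant: ✗, c, n never used (weakening)
unrestricted: ✓, simply typable at R; W, C, E all held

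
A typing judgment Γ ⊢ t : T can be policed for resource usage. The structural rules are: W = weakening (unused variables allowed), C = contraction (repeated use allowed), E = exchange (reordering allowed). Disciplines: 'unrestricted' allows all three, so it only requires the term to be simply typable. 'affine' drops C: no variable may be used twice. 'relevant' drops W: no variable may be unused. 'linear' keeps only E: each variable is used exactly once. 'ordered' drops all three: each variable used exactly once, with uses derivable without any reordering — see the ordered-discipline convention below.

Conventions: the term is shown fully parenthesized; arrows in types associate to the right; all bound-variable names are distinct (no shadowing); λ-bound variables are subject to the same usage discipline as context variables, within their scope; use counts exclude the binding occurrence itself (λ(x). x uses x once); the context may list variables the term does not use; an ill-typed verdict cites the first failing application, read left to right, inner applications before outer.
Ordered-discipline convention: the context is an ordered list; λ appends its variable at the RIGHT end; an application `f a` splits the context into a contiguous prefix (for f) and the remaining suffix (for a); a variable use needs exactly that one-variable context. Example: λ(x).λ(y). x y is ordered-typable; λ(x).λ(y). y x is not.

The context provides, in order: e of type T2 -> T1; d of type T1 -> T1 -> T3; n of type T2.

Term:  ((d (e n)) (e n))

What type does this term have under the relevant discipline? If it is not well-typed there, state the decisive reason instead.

term : T3
usage: e ×2; d ×1; n ×2
left-to-right use order: d, e, n, e, n
typing: well-typed at T3
across the five disciplines: ordered ✗ | linear ✗ | affine ✗ | relevant ✓ | unrestricted ✓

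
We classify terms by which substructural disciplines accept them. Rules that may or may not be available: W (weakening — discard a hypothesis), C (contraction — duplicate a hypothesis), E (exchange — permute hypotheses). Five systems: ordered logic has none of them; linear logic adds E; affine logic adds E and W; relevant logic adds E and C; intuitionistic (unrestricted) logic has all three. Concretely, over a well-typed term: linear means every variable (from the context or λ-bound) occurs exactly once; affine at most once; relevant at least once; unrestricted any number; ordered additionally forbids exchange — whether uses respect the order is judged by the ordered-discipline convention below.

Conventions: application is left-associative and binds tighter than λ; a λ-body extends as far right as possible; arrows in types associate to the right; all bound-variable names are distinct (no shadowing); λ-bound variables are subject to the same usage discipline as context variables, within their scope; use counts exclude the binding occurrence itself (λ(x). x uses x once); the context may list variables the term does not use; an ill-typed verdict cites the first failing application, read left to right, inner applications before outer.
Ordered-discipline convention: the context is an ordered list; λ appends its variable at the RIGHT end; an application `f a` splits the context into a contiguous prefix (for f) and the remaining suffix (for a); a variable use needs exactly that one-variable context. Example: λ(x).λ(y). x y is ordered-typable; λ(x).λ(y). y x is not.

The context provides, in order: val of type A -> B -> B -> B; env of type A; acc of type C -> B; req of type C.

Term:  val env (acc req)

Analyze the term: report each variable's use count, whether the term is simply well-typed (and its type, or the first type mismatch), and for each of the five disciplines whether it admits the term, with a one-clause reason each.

usage: val ×1, env ×1, acc ×1, req ×1
uses in reading order: val, env, acc, req
typing: the term checks, with type B -> B
ordered: ✓ — val, env, acc, req: once each, no exchange needed
linear: ✓ — exactly-once usage across val, env, acc, req
affine: ✓ — val, env, acc, req: no repeats, contraction unneeded
relevant: ✓ — every one of val, env, acc, req appears
unrestricted: ✓ — typability at B -> B is all that's needed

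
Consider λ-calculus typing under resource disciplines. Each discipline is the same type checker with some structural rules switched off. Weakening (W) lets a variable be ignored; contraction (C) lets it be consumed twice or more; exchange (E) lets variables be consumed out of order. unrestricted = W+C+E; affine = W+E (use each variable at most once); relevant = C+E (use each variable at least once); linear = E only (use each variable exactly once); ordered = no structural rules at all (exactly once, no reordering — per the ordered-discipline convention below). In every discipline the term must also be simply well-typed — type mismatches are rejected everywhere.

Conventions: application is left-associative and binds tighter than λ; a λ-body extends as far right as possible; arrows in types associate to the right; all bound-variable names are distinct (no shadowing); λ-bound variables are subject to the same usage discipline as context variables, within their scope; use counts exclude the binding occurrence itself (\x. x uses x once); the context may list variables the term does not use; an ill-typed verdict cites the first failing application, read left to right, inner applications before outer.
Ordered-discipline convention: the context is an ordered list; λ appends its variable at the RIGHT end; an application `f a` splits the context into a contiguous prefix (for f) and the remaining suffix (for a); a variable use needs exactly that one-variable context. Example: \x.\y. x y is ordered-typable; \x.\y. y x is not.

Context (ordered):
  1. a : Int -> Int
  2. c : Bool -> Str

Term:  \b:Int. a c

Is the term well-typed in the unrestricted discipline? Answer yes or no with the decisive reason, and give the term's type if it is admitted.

no — a type mismatch blocks all five
usage: a: 1; c: 1; b (λ-bound): 0
use order (left to right): a, c
typing: ill-typed: an application expects Int but receives Bool -> Str
summary: ordered ✗; linear ✗; affine ✗; relevant ✗; unrestricted ✗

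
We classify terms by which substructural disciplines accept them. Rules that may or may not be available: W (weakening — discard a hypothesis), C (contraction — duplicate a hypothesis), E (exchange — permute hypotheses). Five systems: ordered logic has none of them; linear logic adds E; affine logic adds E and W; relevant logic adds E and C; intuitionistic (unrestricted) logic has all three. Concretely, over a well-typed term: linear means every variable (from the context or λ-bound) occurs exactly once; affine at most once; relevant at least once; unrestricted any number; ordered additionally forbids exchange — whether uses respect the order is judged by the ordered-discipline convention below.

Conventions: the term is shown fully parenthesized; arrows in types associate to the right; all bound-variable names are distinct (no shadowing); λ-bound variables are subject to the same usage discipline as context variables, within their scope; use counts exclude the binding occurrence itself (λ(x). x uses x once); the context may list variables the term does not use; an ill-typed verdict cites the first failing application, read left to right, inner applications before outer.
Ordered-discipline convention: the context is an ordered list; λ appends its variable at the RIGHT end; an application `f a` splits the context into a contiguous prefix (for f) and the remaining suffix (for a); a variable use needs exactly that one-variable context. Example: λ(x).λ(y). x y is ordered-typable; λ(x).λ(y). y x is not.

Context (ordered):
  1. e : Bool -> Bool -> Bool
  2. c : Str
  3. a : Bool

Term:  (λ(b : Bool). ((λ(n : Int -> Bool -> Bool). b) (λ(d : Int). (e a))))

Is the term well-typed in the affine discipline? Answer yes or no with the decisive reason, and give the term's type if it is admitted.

yes — none of e, c, a, b, n, d used more than once; term : Bool -> Bool
use counts: e: 1; c: 0; a: 1; b (λ-bound): 1; n (λ-bound): 0; d (λ-bound): 0
uses in reading order: b, e, a
typing: the term checks, with type Bool -> Bool
summary: ordered ✗ | linear ✗ | affine ✓ | relevant ✗ | unrestricted ✓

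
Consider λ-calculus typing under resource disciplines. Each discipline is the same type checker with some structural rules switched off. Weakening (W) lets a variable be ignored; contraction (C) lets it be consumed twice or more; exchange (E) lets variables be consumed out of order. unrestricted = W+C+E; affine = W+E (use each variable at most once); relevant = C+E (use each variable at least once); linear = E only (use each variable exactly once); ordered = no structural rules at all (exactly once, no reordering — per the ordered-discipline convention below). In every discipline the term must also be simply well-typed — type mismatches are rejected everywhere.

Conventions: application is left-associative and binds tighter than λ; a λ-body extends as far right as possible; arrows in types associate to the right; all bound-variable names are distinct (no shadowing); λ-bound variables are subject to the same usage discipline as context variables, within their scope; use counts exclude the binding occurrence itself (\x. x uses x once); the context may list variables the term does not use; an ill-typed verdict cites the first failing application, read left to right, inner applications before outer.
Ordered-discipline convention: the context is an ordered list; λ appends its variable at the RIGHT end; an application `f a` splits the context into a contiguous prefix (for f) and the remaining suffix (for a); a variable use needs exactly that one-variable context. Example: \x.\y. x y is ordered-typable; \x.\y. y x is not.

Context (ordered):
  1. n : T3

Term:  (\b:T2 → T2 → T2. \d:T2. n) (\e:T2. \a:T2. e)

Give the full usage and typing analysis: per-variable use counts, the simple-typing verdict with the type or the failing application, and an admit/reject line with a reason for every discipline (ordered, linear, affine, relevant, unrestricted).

usage: n=1, b (bound)=0, d (bound)=0, e (bound)=1, a (bound)=0
use order (left to right): n, e
typing: well-typed — term : T2 → T3
ordered: ✗ — b, d, a never used (weakening)
linear: ✗ — b, d, a never used (weakening)
affine: ✓ — n, b, d, e, a: no repeats, contraction unneeded
relevant: ✗ — b, d, a never used (weakening)
unrestricted: ✓ — type-checks (T2 → T3) and nothing is barred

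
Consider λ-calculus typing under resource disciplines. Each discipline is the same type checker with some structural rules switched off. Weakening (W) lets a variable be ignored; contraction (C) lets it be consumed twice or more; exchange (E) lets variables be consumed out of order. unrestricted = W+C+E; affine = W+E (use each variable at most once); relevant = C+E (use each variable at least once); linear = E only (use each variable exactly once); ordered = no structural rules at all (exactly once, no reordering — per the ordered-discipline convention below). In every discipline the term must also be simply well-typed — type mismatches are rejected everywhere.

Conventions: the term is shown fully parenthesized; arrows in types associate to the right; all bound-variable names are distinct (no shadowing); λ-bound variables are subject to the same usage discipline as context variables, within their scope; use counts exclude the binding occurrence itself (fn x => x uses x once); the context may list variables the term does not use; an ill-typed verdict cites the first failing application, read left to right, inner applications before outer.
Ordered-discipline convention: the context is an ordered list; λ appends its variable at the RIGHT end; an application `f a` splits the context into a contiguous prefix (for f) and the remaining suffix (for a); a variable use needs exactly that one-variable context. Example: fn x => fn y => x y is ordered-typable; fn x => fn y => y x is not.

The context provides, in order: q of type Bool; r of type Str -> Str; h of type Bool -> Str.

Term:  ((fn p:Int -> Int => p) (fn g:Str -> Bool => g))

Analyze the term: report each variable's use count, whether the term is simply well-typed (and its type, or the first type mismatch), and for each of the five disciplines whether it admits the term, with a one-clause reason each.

counts: q: 0, r: 0, h: 0, p (λ-bound): 1, g (λ-bound): 1
order of uses: p, g
typing: ill-typed: argument of type (Str -> Bool) -> Str -> Bool where Int -> Int is required
ordered ✗ (a type mismatch blocks all five)
linear ✗ (the type mismatch rejects it)
affine ✗ (not simply typable)
relevant ✗ (fails simple typing)
unrestricted ✗ (a type mismatch blocks all five)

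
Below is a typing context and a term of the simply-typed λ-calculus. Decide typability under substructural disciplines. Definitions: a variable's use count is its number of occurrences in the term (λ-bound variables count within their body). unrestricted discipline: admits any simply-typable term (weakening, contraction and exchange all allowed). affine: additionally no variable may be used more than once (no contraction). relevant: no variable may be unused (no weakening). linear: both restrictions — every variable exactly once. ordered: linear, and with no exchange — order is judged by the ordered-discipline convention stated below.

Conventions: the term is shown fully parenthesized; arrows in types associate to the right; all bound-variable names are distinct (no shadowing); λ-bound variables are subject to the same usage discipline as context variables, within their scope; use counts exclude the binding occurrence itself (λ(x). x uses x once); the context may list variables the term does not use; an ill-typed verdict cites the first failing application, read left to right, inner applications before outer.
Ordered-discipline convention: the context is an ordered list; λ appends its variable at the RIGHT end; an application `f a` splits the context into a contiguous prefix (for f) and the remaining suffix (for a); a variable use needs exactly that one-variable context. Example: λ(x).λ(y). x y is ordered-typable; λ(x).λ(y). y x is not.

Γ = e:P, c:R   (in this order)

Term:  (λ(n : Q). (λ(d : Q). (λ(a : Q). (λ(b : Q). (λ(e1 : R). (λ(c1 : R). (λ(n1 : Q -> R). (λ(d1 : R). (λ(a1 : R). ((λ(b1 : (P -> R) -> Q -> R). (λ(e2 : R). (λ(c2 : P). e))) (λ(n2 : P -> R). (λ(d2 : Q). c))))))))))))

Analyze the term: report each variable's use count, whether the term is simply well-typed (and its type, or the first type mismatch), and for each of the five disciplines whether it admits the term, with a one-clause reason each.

usage: e: 1×, c: 1×, n (λ-bound): 0×, d (λ-bound): 0×, a (λ-bound): 0×, b (λ-bound): 0×, e1 (λ-bound): 0×, c1 (λ-bound): 0×, n1 (λ-bound): 0×, d1 (λ-bound): 0×, a1 (λ-bound): 0×, b1 (λ-bound): 0×, e2 (λ-bound): 0×, c2 (λ-bound): 0×, n2 (λ-bound): 0×, d2 (λ-bound): 0×
uses in reading order: e, c
typing: the term checks, with type Q -> Q -> Q -> Q -> R -> R -> (Q -> R) -> R -> R -> R -> P -> P
ordered: ✗, n, d, a, b, e1, c1, n1, d1, a1, b1, e2, c2, n2, d2 left unused
linear: ✗, n, d, a, b, e1, c1, n1, d1, a1, b1, e2, c2, n2, d2 left unused
affine: ✓, e, c, n, d, a, b, e1, c1, n1, d1, a1, b1, e2, c2, n2, d2: no repeats, contraction unneeded
relevant: ✗, n, d, a, b, e1, c1, n1, d1, a1, b1, e2, c2, n2, d2 left unused
unrestricted: ✓, simply typable at Q -> Q -> Q -> Q -> R -> R -> (Q -> R) -> R -> R -> R -> P -> P; W, C, E all held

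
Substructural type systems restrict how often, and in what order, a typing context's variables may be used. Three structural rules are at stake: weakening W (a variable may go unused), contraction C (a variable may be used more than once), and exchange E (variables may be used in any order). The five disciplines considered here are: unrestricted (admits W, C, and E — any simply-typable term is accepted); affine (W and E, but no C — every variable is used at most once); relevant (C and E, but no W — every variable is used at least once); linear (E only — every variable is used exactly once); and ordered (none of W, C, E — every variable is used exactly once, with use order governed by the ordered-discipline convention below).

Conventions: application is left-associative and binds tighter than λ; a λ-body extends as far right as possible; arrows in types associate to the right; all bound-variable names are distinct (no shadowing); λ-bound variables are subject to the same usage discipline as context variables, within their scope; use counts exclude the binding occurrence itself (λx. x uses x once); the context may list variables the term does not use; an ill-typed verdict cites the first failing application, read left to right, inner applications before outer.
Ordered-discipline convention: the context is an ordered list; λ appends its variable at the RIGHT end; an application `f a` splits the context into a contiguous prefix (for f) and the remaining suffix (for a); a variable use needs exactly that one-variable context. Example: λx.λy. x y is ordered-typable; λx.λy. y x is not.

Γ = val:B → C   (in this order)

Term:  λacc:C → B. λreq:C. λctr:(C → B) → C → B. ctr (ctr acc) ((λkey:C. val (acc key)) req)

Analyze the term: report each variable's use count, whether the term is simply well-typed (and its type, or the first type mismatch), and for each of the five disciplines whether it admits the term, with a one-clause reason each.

use counts: val ×1, acc [bound] ×2, req [bound] ×1, ctr [bound] ×2, key [bound] ×1
uses in reading order: ctr, ctr, acc, val, acc, key, req
typing: well-typed at (C → B) → C → ((C → B) → C → B) → B
ordered: ✗, repeated use of acc ×2, ctr ×2
linear: ✗, repeated use of acc ×2, ctr ×2
affine: ✗, repeated use of acc ×2, ctr ×2
relevant: ✓, at least one use each (val, acc, req, ctr, key)
unrestricted: ✓, well-typed at (C → B) → C → ((C → B) → C → B) → B; no restrictions here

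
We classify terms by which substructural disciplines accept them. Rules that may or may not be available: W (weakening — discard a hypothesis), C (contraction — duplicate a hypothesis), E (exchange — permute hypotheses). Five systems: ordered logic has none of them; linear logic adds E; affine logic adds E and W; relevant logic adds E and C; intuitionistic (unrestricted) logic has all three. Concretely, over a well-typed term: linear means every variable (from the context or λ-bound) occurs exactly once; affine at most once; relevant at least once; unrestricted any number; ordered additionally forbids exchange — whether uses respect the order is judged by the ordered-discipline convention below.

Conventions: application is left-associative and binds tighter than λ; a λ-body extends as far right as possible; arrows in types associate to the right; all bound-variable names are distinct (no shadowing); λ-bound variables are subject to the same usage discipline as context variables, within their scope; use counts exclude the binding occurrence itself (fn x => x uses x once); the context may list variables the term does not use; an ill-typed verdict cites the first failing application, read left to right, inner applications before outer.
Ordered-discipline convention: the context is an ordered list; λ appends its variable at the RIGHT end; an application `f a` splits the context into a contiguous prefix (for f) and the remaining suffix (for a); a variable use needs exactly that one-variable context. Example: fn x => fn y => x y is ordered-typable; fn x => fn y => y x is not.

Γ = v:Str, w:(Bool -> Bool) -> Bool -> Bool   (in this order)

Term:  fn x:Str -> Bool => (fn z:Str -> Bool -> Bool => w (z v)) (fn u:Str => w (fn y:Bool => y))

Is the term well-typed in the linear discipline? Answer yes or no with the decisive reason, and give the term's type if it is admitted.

no — w ×2 used more than once (contraction); unused: x, u — weakening required
usage: v=1, w=2, x (bound)=0, z (bound)=1, u (bound)=0, y (bound)=1
left-to-right use order: w, z, v, w, y
typing: ✓ — (Str -> Bool) -> Bool -> Bool
per-discipline verdicts: ordered ✗ | linear ✗ | affine ✗ | relevant ✗ | unrestricted ✓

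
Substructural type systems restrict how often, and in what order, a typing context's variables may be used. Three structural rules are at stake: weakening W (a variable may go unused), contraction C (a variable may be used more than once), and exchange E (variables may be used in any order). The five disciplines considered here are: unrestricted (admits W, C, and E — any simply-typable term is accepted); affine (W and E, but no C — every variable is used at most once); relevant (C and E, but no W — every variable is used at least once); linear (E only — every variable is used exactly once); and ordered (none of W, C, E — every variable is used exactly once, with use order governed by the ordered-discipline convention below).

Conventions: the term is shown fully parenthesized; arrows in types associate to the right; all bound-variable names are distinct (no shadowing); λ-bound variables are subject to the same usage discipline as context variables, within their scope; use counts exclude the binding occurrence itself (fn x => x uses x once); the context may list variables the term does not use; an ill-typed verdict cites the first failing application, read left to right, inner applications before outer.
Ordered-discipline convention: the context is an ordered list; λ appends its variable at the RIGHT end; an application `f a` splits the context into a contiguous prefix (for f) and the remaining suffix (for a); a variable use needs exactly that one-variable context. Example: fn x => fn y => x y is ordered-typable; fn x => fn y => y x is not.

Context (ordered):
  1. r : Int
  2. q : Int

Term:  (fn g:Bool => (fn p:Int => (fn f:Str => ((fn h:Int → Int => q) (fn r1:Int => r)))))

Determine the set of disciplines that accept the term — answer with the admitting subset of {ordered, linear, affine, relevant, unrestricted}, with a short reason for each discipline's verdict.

accepted by: affine, unrestricted
usage: r: 1×; q: 1×; g (λ-bound): 0×; p (λ-bound): 0×; f (λ-bound): 0×; h (λ-bound): 0×; r1 (λ-bound): 0×
uses in reading order: q, r
typing: well-typed — term : Bool → Int → Str → Int
ordered: ✗ — g, p, f, h, r1 left unused
linear: ✗ — g, p, f, h, r1 left unused
affine: ✓ — r, q, g, p, f, h, r1: no repeats, contraction unneeded
relevant: ✗ — g, p, f, h, r1 left unused
unrestricted: ✓ — type-checks (Bool → Int → Str → Int) and nothing is barred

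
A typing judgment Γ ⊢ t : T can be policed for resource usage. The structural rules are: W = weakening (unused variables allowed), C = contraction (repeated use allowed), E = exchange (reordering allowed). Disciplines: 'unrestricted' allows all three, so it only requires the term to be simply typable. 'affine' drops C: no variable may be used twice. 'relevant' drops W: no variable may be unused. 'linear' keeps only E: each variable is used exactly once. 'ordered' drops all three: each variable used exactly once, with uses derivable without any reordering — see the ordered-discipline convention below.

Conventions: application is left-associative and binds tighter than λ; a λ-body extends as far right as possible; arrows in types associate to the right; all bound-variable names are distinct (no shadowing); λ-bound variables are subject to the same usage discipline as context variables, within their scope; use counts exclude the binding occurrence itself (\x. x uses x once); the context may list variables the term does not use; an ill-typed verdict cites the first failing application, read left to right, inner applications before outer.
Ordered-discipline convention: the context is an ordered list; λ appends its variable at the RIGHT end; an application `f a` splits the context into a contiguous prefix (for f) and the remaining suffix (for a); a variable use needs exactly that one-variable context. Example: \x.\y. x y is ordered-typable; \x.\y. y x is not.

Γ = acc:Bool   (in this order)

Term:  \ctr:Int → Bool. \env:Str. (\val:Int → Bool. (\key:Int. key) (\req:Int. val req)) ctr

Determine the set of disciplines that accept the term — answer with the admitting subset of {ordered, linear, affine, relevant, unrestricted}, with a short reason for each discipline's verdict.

admitted by: none
variable uses: acc: 0×, ctr (bound): 1×, env (bound): 0×, val (bound): 1×, key (bound): 1×, req (bound): 1×
order of uses: key, val, req, ctr
typing: ill-typed: an argument Int → Bool mismatches the expected Int
ordered: ✗ — the type mismatch rejects it
linear: ✗ — not simply typable
affine: ✗ — fails simple typing
relevant: ✗ — a type mismatch blocks all five
unrestricted: ✗ — the type mismatch rejects it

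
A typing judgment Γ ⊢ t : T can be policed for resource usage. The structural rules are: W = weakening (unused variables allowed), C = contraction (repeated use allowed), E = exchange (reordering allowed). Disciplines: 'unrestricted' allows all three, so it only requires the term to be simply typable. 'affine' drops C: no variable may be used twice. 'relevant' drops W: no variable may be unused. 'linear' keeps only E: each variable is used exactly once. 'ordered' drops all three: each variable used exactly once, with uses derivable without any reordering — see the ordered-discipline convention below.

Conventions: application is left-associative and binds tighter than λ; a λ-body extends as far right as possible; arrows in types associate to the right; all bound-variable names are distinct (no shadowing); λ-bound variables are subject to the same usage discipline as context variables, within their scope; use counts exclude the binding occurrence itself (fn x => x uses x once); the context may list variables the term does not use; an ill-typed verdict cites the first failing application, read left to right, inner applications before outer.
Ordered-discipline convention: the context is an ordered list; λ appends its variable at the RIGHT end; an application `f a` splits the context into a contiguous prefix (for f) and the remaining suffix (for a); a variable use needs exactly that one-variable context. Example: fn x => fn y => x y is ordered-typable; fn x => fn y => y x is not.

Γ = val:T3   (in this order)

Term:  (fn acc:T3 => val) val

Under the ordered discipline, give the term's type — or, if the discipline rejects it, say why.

not well-typed under ordered — uses contraction: val ×2; unused: acc — weakening required
usage: val ×2, acc (λ-bound) ×0
use order (left to right): val, val
typing: ✓ — T3
across the five disciplines: ordered ✗; linear ✗; affine ✗; relevant ✗; unrestricted ✓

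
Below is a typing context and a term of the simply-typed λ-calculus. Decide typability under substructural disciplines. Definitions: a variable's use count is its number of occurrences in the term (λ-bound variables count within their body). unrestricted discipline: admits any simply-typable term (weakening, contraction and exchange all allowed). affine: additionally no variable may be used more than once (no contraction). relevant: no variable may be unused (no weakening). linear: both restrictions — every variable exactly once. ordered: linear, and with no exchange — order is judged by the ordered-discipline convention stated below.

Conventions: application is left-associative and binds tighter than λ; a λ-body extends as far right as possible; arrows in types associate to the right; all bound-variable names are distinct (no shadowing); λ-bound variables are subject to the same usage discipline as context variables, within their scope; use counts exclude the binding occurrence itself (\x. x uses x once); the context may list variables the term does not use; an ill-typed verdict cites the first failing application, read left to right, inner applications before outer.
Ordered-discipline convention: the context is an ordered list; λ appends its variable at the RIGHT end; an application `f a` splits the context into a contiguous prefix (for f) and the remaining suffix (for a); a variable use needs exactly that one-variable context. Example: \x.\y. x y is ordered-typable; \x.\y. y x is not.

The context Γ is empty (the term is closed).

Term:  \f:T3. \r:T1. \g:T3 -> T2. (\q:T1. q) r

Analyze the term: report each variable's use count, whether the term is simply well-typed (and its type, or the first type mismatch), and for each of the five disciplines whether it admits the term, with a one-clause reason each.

counts: f (λ-bound): 0×; r (λ-bound): 1×; g (λ-bound): 0×; q (λ-bound): 1×
use order (left to right): q, r
typing: well-typed — term : T3 -> T1 -> (T3 -> T2) -> T1
ordered: ✗ — unused: f, g — weakening required
linear: ✗ — unused: f, g — weakening required
affine: ✓ — f, r, g, q: no repeats, contraction unneeded
relevant: ✗ — unused: f, g — weakening required
unrestricted: ✓ — simply typable at T3 -> T1 -> (T3 -> T2) -> T1; W, C, E all held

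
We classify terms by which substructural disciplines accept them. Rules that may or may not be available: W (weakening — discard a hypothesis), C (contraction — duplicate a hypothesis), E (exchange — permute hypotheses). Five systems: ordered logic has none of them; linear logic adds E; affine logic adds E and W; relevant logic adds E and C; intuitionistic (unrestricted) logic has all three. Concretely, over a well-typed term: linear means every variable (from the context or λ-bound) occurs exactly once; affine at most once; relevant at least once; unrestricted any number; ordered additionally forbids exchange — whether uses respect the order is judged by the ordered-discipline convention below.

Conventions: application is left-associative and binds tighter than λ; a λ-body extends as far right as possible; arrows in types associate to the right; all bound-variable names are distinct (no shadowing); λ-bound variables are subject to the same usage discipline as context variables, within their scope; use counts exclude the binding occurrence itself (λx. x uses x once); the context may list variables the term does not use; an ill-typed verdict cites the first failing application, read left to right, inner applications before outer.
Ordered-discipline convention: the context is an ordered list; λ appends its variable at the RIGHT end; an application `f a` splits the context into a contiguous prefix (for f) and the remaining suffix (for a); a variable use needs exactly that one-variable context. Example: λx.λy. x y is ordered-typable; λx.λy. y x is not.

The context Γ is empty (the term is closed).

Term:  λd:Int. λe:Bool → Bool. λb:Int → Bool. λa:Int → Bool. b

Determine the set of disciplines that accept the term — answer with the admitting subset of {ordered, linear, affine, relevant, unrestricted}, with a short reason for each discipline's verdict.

accepted by: affine, unrestricted
counts: d (bound) ×0; e (bound) ×0; b (bound) ×1; a (bound) ×0
order of uses: b
typing: ✓ — Int → (Bool → Bool) → (Int → Bool) → (Int → Bool) → Int → Bool
ordered: ✗, d, e, a never used (weakening)
linear: ✗, d, e, a never used (weakening)
affine: ✓, at most one use each (d, e, b, a)
relevant: ✗, d, e, a never used (weakening)
unrestricted: ✓, typability at Int → (Bool → Bool) → (Int → Bool) → (Int → Bool) → Int → Bool is all that's needed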